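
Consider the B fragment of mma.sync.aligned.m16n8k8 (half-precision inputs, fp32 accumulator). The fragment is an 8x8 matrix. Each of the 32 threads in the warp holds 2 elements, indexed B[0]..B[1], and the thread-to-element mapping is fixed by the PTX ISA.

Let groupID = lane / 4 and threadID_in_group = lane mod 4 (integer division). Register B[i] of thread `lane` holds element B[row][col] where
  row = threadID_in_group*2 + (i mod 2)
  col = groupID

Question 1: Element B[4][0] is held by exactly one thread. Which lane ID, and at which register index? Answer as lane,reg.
c: 0->gid=0  r: 4->tid=2,i&1=0
L=0*4+2=2  i=0=0

2,0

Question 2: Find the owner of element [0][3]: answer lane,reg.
12,0

c=3→G=3  r=0→T=0,p=0
L=3*4+0=12  i=0=0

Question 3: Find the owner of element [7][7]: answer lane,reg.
c:7=>grp=7  r:7=>tig=3,lo=1
L=7*4+3=31  i=1=1

31,1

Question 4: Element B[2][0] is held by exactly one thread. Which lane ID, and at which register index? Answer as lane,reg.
c=0→G=0  r=2→T=1,p=0
L=0*4+1=1  i=0=0

1,0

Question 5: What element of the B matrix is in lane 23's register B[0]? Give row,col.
6,5

lane 23⇒23/4=5, 23 mod 4=3
i=0  r:2·3+0⇒6  c:5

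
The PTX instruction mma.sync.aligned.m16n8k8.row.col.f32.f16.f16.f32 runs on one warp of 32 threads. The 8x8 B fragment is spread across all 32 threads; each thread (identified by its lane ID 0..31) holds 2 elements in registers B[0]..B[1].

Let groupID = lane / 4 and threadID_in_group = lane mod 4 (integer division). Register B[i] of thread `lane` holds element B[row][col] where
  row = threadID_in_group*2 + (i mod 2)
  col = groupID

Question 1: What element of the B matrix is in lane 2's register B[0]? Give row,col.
4,0

lane 2→2/4=0, 2 mod 4=2
i=0  r:2·2+0→4  c:0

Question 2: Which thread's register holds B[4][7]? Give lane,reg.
c=7⇒gr=7  r=4⇒th=2,odd=0
L=7*4+2=30  i=0=0

30,0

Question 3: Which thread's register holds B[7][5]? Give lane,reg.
23,1

c=5->g=5  r=7->t=3,b0=1
L=5*4+3=23  i=1=1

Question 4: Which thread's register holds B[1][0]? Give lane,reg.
0,1

c: 0->gid=0  r: 1->tid=0,i&1=1
L=0*4+0=0  i=1=1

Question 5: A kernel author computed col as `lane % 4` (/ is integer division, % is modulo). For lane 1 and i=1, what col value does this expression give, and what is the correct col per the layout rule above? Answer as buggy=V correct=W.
buggy=1 correct=0

`lane % 4`[1,1]->1
lane 1: gid=0 (1/4), tid=1 (1%4)
i=1: r=1*2+1=3, c=gid=0
col: 1 vs 0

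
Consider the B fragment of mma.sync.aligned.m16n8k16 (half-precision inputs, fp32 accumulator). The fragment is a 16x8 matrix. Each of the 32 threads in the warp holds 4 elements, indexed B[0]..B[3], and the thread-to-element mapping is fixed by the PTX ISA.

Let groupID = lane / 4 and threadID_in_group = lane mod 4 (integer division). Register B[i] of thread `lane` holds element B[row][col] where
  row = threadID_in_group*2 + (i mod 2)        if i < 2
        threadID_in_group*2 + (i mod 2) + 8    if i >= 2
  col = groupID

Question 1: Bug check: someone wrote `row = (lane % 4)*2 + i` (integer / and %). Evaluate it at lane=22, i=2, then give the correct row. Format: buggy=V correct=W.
buggy=6 correct=12

`(lane % 4)*2 + i`[22,2]→6
lane 22: G=5 (22/4), T=2 (22%4)
i=2: r=2*2+0+8=12, c=G=5
row: 6 vs 12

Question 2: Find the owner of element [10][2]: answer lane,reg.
9,2

c=2->g=2  r=10->rb=1,t=1,b0=0
L=2*4+1=9  i=1*2+0=2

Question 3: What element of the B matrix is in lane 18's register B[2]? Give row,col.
12,4

lane 18=>18/4=4, 18 mod 4=2
i=2  r:2·2+0+8=>12  c:4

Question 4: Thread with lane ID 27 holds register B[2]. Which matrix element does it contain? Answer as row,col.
lane 27: gid=6 (27/4), tid=3 (27%4)
i=2: r=3*2+0+8=14, c=gid=6

14,6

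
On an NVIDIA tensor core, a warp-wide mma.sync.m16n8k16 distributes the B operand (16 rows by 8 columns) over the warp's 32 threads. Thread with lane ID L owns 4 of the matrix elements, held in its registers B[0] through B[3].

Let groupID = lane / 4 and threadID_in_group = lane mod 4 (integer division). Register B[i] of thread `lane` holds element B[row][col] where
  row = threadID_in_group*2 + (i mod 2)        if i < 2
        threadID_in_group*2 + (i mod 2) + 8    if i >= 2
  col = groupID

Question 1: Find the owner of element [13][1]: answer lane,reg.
6,3

c:1=>grp=1  r:13=>rB=1,tig=2,lo=1
L=1*4+2=6  i=1*2+1=3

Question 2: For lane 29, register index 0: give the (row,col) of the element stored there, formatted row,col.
2,7

lane 29: grp=7 (29/4), tig=1 (29%4)
i=0: r=1*2+0+0=2, c=grp=7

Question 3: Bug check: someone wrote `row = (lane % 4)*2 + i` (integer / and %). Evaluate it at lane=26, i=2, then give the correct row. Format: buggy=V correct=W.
`(lane % 4)*2 + i`[26,2]->6
L=26->gid=26>>2=6, tid=26&3=2
[2]->row 2·2+0+8=12  col gid=6
row: 6 vs 12

buggy=6 correct=12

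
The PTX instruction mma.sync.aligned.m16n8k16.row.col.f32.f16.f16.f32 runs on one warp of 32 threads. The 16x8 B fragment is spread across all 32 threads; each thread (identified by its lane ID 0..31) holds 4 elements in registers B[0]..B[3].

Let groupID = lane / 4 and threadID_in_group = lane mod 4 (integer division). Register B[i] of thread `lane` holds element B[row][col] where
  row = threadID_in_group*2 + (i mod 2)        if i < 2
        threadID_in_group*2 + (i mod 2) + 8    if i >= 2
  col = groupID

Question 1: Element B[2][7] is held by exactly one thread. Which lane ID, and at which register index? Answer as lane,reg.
c=7->g=7  r=2->rb=0,t=1,b0=0
L=7*4+1=29  i=0*2+0=0

29,0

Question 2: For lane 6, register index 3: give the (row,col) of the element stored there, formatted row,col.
6: grp=1,tig=2
[3] (2*2+1+8,1) = (13,1)

13,1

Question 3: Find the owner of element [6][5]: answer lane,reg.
23,0

c=5⇒gr=5  r=6⇒Rb=0,th=3,odd=0
L=5*4+3=23  i=0*2+0=0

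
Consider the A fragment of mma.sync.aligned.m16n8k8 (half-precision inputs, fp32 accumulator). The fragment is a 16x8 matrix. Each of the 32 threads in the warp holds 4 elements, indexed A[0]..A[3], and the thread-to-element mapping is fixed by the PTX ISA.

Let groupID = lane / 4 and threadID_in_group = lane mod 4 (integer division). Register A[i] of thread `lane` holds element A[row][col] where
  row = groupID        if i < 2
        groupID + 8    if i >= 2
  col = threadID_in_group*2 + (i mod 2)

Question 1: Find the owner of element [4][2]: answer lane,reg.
r=4→G=4,rhi=0  c=2→T=1,p=0
L=4*4+1=17  i=0*2+0=0

17,0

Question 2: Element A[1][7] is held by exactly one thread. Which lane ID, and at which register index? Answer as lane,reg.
r:1=>grp=1,rB=0  c:7=>tig=3,lo=1
L=1*4+3=7  i=0*2+1=1

7,1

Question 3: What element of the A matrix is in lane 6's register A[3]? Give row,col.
9,5

6: g=1,t=2
[3] (1+8,2*2+1) = (9,5)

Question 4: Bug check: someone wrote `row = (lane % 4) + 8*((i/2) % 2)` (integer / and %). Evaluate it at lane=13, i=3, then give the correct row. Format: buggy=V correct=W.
`(lane % 4) + 8*((i/2) % 2)`[13,3]->9
lane 13: g=3 (13/4), t=1 (13%4)
i=3: r=3+8=11, c=1*2+1=3
row: 9 vs 11

buggy=9 correct=11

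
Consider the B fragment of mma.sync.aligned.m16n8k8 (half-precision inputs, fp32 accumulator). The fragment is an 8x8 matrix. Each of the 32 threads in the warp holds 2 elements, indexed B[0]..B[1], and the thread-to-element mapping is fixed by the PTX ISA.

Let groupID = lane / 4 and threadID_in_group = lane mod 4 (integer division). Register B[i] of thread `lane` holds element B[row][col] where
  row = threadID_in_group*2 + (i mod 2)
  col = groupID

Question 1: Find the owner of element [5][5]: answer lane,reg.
c=5⇒gr=5  r=5⇒th=2,odd=1
L=5*4+2=22  i=1=1

22,1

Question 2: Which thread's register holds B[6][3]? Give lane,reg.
c=3→G=3  r=6→T=3,p=0
L=3*4+3=15  i=0=0

15,0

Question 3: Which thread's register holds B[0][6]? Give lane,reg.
c:6=>grp=6  r:0=>tig=0,lo=0
L=6*4+0=24  i=0=0

24,0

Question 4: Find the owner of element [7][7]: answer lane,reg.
c=7->g=7  r=7->t=3,b0=1
L=7*4+3=31  i=1=1

31,1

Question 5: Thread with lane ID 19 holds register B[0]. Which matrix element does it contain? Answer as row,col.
6,4

19: gr=4,th=3
[0] (3*2+0,4) = (6,4)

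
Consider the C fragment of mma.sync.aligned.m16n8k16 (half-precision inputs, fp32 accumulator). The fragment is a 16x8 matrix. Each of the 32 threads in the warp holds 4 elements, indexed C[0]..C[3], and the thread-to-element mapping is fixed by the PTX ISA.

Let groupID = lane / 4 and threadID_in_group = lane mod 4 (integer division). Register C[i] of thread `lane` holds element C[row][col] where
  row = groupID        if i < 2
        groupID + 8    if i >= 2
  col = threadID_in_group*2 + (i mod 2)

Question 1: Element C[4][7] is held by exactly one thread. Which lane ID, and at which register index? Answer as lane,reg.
r=4⇒gr=4,Rb=0  c=7⇒th=3,odd=1
L=4*4+3=19  i=0*2+1=1

19,1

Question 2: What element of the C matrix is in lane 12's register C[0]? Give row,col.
3,0

lane 12->12/4=3, 12 mod 4=0
i=0  r:3+0->3  c:2·0+0->0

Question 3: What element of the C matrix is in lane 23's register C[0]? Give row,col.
5,6

23: gr=5,th=3
[0] (5+0,3*2+0) = (5,6)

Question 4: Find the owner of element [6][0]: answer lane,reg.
r: 6->gid=6,r8=0  c: 0->tid=0,i&1=0
L=6*4+0=24  i=0*2+0=0

24,0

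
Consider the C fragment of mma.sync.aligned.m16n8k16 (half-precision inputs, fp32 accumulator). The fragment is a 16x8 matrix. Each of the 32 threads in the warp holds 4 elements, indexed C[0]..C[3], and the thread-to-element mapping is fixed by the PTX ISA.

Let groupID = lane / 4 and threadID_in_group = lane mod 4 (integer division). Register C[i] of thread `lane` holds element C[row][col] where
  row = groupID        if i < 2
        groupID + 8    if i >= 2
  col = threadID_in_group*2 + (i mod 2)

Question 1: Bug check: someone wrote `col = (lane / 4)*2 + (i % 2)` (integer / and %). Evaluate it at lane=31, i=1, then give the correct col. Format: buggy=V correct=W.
buggy=15 correct=7

`(lane / 4)*2 + (i % 2)`[31,1]=>15
31: grp=7,tig=3
[1] (7+0,3*2+1) = (7,7)
col: 15 vs 7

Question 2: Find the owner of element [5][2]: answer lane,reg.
r=5->g=5,rb=0  c=2->t=1,b0=0
L=5*4+1=21  i=0*2+0=0

21,0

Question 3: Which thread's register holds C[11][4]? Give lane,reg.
14,2

r:11=>grp=3,rB=1  c:4=>tig=2,lo=0
L=3*4+2=14  i=1*2+0=2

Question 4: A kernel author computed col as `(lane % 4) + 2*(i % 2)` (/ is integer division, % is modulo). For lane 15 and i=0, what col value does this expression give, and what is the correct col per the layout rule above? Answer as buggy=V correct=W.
`(lane % 4) + 2*(i % 2)`[15,0]⇒3
lane 15⇒15/4=3, 15 mod 4=3
i=0  r:3+0⇒3  c:2·3+0⇒6
col: 3 vs 6

buggy=3 correct=6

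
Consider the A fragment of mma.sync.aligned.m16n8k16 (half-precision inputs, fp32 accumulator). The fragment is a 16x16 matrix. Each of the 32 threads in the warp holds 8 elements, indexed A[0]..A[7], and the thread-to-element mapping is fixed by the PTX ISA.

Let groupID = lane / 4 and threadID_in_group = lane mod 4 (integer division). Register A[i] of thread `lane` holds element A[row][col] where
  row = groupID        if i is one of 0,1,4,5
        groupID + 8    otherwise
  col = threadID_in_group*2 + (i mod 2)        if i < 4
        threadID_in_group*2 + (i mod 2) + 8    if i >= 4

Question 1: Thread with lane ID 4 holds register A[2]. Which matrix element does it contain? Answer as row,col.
4: grp=1,tig=0
[2] (1+8,0*2+0+0) = (9,0)

9,0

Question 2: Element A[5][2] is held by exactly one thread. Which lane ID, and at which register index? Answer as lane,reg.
r: 5->gid=5,r8=0  c: 2->c8=0,tid=1,i&1=0
L=5*4+1=21  i=0*4+0*2+0=0

21,0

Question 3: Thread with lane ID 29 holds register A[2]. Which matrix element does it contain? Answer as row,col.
15,2

29: grp=7,tig=1
[2] (7+8,1*2+0+0) = (15,2)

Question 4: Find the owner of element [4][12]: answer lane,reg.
18,4

r:4=>grp=4,rB=0  c:12=>cB=1,tig=2,lo=0
L=4*4+2=18  i=1*4+0*2+0=4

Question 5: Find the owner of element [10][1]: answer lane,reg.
r=10->g=2,rb=1  c=1->cb=0,t=0,b0=1
L=2*4+0=8  i=0*4+1*2+1=3

8,3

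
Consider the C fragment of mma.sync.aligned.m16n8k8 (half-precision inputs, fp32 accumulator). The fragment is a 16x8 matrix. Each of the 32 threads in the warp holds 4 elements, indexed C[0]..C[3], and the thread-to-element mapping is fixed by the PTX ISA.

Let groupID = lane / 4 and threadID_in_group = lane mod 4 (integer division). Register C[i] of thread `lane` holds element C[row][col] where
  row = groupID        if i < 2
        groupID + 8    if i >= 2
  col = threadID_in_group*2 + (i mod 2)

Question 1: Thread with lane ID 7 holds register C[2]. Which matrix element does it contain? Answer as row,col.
9,6

L=7→G=7>>2=1, T=7&3=3
[2]→row 1+8=9  col 3·2+0=6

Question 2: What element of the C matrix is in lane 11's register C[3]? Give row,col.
10,7

L=11=>grp=11>>2=2, tig=11&3=3
[3]=>row 2+8=10  col 3·2+1=7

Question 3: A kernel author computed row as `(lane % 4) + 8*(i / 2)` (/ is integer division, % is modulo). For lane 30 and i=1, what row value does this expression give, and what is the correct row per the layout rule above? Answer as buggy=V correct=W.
buggy=2 correct=7

`(lane % 4) + 8*(i / 2)`[30,1]->2
lane 30->30/4=7, 30 mod 4=2
i=1  r:7+0->7  c:2·2+1->5
row: 2 vs 7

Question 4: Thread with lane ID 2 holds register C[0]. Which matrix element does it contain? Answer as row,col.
2: gid=0,tid=2
[0] (0+0,2*2+0) = (0,4)

0,4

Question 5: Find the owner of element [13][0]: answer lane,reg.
20,2

r:13=>grp=5,rB=1  c:0=>tig=0,lo=0
L=5*4+0=20  i=1*2+0=2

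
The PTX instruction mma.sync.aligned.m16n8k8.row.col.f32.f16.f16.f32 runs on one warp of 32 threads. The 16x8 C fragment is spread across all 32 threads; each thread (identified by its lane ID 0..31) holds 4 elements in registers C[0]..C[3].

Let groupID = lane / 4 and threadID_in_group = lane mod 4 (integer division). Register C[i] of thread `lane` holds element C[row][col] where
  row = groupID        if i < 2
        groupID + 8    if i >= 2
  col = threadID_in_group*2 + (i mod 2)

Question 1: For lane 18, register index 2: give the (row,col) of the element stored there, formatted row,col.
12,4

lane 18: gr=4 (18/4), th=2 (18%4)
i=2: r=4+8=12, c=2*2+0=4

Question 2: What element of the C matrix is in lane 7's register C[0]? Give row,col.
1,6

lane 7: grp=1 (7/4), tig=3 (7%4)
i=0: r=1+0=1, c=3*2+0=6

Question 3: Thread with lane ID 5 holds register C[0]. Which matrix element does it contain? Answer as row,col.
1,2

L=5=>grp=5>>2=1, tig=5&3=1
[0]=>row 1+0=1  col 1·2+0=2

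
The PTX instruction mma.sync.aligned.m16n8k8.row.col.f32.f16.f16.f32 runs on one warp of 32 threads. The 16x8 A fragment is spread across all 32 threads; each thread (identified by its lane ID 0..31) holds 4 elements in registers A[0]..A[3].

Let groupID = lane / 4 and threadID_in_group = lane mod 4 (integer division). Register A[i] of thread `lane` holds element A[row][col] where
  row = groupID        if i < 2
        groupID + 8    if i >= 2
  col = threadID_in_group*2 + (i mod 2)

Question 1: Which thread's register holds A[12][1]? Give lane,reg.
16,3

r=12→G=4,rhi=1  c=1→T=0,p=1
L=4*4+0=16  i=1*2+1=3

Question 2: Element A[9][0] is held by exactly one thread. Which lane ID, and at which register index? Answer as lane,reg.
r=9→G=1,rhi=1  c=0→T=0,p=0
L=1*4+0=4  i=1*2+0=2

4,2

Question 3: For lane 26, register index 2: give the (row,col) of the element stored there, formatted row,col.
lane 26: gr=6 (26/4), th=2 (26%4)
i=2: r=6+8=14, c=2*2+0=4

14,4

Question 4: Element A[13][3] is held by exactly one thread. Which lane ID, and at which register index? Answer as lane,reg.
21,3

r=13→G=5,rhi=1  c=3→T=1,p=1
L=5*4+1=21  i=1*2+1=3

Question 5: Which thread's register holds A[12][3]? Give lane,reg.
17,3

r=12→G=4,rhi=1  c=3→T=1,p=1
L=4*4+1=17  i=1*2+1=3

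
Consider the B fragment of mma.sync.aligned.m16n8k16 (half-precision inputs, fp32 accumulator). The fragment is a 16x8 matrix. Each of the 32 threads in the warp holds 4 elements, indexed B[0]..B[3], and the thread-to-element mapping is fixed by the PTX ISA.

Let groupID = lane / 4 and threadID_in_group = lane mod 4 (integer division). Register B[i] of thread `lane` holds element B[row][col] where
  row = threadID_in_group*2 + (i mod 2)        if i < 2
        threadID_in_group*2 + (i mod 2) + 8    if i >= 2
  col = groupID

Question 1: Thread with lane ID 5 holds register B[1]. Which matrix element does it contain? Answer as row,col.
3,1

5: gr=1,th=1
[1] (1*2+1+0,1) = (3,1)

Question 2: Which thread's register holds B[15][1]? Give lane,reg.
c=1⇒gr=1  r=15⇒Rb=1,th=3,odd=1
L=1*4+3=7  i=1*2+1=3

7,3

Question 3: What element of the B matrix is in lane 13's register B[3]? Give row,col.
11,3

L=13->gid=13>>2=3, tid=13&3=1
[3]->row 1·2+1+8=11  col gid=3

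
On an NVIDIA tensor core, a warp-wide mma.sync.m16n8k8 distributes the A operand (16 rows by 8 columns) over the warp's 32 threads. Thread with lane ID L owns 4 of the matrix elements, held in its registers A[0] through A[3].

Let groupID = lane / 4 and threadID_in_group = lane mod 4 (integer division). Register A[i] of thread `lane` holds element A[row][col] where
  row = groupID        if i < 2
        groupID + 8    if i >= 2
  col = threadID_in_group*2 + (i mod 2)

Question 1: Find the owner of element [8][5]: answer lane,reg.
r:8=>grp=0,rB=1  c:5=>tig=2,lo=1
L=0*4+2=2  i=1*2+1=3

2,3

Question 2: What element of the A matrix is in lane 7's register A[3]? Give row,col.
9,7

L=7->g=7>>2=1, t=7&3=3
[3]->row 1+8=9  col 3·2+1=7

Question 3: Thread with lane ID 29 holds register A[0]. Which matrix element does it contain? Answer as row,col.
7,2

L=29->gid=29>>2=7, tid=29&3=1
[0]->row 7+0=7  col 1·2+0=2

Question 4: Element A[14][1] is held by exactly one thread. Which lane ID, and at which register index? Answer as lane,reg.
24,3

r=14→G=6,rhi=1  c=1→T=0,p=1
L=6*4+0=24  i=1*2+1=3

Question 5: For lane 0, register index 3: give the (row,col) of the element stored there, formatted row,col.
8,1

lane 0: gid=0 (0/4), tid=0 (0%4)
i=3: r=0+8=8, c=0*2+1=1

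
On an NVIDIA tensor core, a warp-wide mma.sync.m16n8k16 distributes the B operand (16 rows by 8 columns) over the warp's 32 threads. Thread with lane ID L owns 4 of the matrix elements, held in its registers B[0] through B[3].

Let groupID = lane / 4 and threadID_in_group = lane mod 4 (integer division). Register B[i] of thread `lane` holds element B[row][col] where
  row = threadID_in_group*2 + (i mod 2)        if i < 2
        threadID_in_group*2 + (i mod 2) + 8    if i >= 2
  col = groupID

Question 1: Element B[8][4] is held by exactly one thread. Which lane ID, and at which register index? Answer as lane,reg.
c=4→G=4  r=8→rhi=1,T=0,p=0
L=4*4+0=16  i=1*2+0=2

16,2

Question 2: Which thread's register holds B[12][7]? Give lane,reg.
c: 7->gid=7  r: 12->r8=1,tid=2,i&1=0
L=7*4+2=30  i=1*2+0=2

30,2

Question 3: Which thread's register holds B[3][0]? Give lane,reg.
c:0=>grp=0  r:3=>rB=0,tig=1,lo=1
L=0*4+1=1  i=0*2+1=1

1,1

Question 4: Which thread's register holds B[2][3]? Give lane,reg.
13,0

c: 3->gid=3  r: 2->r8=0,tid=1,i&1=0
L=3*4+1=13  i=0*2+0=0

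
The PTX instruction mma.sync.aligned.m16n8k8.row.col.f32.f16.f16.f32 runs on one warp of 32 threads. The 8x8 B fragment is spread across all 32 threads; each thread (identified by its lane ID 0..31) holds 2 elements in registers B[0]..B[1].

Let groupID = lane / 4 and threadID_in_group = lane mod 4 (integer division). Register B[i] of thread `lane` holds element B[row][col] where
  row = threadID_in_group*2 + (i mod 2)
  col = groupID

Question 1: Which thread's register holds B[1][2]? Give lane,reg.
c=2⇒gr=2  r=1⇒th=0,odd=1
L=2*4+0=8  i=1=1

8,1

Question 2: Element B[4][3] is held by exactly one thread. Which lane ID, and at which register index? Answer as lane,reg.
14,0

c: 3->gid=3  r: 4->tid=2,i&1=0
L=3*4+2=14  i=0=0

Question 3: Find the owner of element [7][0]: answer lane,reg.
3,1

c=0->g=0  r=7->t=3,b0=1
L=0*4+3=3  i=1=1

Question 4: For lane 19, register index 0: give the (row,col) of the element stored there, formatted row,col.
6,4

lane 19: gr=4 (19/4), th=3 (19%4)
i=0: r=3*2+0=6, c=gr=4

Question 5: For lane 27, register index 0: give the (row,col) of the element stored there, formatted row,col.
6,6

L=27→G=27>>2=6, T=27&3=3
[0]→row 3·2+0=6  col G=6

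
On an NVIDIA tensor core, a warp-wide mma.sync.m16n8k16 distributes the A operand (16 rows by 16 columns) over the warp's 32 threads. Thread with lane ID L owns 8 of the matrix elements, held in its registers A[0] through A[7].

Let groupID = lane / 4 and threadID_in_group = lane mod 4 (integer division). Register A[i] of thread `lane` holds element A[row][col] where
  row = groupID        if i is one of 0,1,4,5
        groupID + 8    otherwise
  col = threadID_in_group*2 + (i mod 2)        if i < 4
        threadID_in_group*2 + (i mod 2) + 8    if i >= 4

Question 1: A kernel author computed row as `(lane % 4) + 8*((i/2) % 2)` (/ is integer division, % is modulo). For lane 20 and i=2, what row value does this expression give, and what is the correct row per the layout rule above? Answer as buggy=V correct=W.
`(lane % 4) + 8*((i/2) % 2)`[20,2]->8
lane 20->20/4=5, 20 mod 4=0
i=2  r:5+8->13  c:2·0+0+0->0
row: 8 vs 13

buggy=8 correct=13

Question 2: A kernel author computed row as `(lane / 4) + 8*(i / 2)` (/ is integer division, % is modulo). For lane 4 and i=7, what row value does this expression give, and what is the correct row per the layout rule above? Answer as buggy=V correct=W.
buggy=25 correct=9

`(lane / 4) + 8*(i / 2)`[4,7]→25
4: G=1,T=0
[7] (1+8,0*2+1+8) = (9,9)
row: 25 vs 9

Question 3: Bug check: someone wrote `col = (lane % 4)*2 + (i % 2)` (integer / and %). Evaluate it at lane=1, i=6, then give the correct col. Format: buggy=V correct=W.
`(lane % 4)*2 + (i % 2)`[1,6]=>2
lane 1: grp=0 (1/4), tig=1 (1%4)
i=6: r=0+8=8, c=1*2+0+8=10
col: 2 vs 10

buggy=2 correct=10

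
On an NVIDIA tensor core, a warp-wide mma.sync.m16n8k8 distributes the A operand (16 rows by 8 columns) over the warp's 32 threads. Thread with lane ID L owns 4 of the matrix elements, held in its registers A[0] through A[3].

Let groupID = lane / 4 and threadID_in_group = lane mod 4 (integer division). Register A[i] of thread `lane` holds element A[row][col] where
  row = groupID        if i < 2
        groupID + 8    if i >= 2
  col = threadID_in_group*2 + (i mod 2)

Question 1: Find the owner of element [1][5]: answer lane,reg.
r:1=>grp=1,rB=0  c:5=>tig=2,lo=1
L=1*4+2=6  i=0*2+1=1

6,1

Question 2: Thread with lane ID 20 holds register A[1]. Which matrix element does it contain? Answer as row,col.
lane 20⇒20/4=5, 20 mod 4=0
i=1  r:5+0⇒5  c:2·0+1⇒1

5,1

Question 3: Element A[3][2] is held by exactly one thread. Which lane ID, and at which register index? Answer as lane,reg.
r: 3->gid=3,r8=0  c: 2->tid=1,i&1=0
L=3*4+1=13  i=0*2+0=0

13,0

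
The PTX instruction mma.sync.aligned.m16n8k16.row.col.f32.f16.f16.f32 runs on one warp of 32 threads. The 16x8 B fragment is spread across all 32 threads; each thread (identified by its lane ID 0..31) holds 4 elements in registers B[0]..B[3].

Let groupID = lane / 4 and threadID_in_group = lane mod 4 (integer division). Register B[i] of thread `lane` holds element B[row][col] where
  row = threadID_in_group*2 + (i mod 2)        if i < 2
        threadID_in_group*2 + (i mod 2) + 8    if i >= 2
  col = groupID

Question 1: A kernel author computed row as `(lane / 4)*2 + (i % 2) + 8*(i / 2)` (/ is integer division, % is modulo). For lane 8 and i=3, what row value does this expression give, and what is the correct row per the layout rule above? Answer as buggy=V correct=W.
`(lane / 4)*2 + (i % 2) + 8*(i / 2)`[8,3]→13
L=8→G=8>>2=2, T=8&3=0
[3]→row 0·2+1+8=9  col G=2
row: 13 vs 9

buggy=13 correct=9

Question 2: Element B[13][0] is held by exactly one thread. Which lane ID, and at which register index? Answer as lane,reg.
2,3

c=0⇒gr=0  r=13⇒Rb=1,th=2,odd=1
L=0*4+2=2  i=1*2+1=3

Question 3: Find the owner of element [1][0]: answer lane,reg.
c=0->g=0  r=1->rb=0,t=0,b0=1
L=0*4+0=0  i=0*2+1=1

0,1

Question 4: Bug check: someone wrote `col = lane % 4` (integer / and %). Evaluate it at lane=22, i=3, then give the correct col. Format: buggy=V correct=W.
`lane % 4`[22,3]->2
22: g=5,t=2
[3] (2*2+1+8,5) = (13,5)
col: 2 vs 5

buggy=2 correct=5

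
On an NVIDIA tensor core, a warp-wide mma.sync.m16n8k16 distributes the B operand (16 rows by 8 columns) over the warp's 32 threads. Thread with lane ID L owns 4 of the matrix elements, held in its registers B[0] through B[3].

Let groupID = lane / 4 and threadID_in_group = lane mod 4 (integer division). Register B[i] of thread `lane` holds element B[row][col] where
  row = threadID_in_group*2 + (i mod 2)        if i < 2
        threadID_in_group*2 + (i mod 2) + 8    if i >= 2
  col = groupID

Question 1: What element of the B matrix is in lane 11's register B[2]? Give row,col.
11: grp=2,tig=3
[2] (3*2+0+8,2) = (14,2)

14,2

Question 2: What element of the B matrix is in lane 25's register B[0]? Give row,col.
25: gr=6,th=1
[0] (1*2+0+0,6) = (2,6)

2,6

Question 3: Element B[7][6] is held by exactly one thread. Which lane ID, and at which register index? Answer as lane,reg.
27,1

c:6=>grp=6  r:7=>rB=0,tig=3,lo=1
L=6*4+3=27  i=0*2+1=1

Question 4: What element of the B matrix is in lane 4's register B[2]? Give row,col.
lane 4=>4/4=1, 4 mod 4=0
i=2  r:2·0+0+8=>8  c:1

8,1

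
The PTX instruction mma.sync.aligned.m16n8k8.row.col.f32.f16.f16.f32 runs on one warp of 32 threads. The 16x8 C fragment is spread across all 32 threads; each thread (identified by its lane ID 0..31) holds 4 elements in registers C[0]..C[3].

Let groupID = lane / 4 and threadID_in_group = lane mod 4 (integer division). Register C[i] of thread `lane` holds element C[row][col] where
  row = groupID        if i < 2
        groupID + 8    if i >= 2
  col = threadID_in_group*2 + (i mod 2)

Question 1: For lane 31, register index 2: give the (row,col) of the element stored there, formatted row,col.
15,6

lane 31: G=7 (31/4), T=3 (31%4)
i=2: r=7+8=15, c=3*2+0=6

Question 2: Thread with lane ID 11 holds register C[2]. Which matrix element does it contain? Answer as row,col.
11: g=2,t=3
[2] (2+8,3*2+0) = (10,6)

10,6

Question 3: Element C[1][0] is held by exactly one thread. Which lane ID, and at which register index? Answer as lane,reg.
r: 1->gid=1,r8=0  c: 0->tid=0,i&1=0
L=1*4+0=4  i=0*2+0=0

4,0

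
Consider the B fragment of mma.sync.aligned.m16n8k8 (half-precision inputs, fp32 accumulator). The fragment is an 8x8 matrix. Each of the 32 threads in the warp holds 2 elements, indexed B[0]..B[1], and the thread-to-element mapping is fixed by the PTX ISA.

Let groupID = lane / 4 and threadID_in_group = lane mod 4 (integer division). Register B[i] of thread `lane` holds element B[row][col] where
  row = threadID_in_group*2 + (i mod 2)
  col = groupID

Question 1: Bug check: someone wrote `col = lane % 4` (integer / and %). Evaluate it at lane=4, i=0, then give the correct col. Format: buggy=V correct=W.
buggy=0 correct=1

`lane % 4`[4,0]->0
lane 4: gid=1 (4/4), tid=0 (4%4)
i=0: r=0*2+0=0, c=gid=1
col: 0 vs 1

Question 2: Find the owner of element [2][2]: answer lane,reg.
c: 2->gid=2  r: 2->tid=1,i&1=0
L=2*4+1=9  i=0=0

9,0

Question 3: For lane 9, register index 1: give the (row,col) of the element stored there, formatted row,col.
9: gid=2,tid=1
[1] (1*2+1,2) = (3,2)

3,2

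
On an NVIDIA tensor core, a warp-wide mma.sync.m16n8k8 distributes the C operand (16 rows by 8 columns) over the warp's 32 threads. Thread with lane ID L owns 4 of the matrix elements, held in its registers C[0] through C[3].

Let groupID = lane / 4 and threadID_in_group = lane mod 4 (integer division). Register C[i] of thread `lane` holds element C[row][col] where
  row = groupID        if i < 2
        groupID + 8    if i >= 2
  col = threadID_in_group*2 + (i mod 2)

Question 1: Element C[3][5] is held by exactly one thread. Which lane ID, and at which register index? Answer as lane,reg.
14,1

r=3⇒gr=3,Rb=0  c=5⇒th=2,odd=1
L=3*4+2=14  i=0*2+1=1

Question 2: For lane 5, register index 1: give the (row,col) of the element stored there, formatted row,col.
lane 5->5/4=1, 5 mod 4=1
i=1  r:1+0->1  c:2·1+1->3

1,3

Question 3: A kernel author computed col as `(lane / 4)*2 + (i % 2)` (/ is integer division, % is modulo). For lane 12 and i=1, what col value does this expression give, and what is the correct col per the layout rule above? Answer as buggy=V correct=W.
`(lane / 4)*2 + (i % 2)`[12,1]->7
12: gid=3,tid=0
[1] (3+0,0*2+1) = (3,1)
col: 7 vs 1

buggy=7 correct=1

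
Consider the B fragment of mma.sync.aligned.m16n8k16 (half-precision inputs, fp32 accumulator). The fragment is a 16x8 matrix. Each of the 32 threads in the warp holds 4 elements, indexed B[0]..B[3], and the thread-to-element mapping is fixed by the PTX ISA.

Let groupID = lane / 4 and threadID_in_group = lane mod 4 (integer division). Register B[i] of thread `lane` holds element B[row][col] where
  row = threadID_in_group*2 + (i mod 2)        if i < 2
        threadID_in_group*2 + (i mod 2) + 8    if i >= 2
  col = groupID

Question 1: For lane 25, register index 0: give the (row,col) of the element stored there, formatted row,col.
2,6

25: g=6,t=1
[0] (1*2+0+0,6) = (2,6)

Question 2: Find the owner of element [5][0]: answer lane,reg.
2,1

c=0⇒gr=0  r=5⇒Rb=0,th=2,odd=1
L=0*4+2=2  i=0*2+1=1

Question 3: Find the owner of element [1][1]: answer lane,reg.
4,1

c=1->g=1  r=1->rb=0,t=0,b0=1
L=1*4+0=4  i=0*2+1=1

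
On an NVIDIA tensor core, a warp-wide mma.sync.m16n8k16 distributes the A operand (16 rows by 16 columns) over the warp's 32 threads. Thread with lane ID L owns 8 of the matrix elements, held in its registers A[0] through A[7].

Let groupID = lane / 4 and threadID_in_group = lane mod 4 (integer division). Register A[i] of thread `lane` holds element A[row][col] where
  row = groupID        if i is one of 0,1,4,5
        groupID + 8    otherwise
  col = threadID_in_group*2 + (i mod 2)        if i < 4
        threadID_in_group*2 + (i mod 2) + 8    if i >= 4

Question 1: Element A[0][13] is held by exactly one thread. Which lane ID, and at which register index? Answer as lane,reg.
r: 0->gid=0,r8=0  c: 13->c8=1,tid=2,i&1=1
L=0*4+2=2  i=1*4+0*2+1=5

2,5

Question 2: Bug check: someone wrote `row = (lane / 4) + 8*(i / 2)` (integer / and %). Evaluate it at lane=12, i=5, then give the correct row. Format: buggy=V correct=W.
buggy=19 correct=3

`(lane / 4) + 8*(i / 2)`[12,5]→19
lane 12: G=3 (12/4), T=0 (12%4)
i=5: r=3+0=3, c=0*2+1+8=9
row: 19 vs 3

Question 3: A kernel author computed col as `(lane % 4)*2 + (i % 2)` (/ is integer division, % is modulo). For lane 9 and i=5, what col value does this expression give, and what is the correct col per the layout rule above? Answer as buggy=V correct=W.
`(lane % 4)*2 + (i % 2)`[9,5]->3
9: gid=2,tid=1
[5] (2+0,1*2+1+8) = (2,11)
col: 3 vs 11

buggy=3 correct=11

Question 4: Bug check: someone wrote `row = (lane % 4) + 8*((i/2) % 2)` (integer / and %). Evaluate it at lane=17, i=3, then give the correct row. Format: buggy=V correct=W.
`(lane % 4) + 8*((i/2) % 2)`[17,3]=>9
17: grp=4,tig=1
[3] (4+8,1*2+1+0) = (12,3)
row: 9 vs 12

buggy=9 correct=12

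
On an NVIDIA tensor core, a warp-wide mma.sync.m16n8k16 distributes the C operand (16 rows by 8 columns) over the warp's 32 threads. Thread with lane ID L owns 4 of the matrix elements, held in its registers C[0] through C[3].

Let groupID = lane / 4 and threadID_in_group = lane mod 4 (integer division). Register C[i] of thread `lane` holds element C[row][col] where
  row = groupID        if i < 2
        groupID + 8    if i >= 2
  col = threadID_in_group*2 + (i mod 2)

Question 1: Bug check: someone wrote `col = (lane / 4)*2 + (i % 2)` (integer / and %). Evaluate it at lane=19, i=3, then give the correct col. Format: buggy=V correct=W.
`(lane / 4)*2 + (i % 2)`[19,3]=>9
lane 19=>19/4=4, 19 mod 4=3
i=3  r:4+8=>12  c:2·3+1=>7
col: 9 vs 7

buggy=9 correct=7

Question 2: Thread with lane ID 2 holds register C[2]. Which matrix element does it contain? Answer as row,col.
8,4

lane 2->2/4=0, 2 mod 4=2
i=2  r:0+8->8  c:2·2+0->4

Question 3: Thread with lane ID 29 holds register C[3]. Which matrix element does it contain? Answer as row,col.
lane 29->29/4=7, 29 mod 4=1
i=3  r:7+8->15  c:2·1+1->3

15,3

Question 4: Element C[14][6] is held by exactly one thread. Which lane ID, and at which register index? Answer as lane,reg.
r=14→G=6,rhi=1  c=6→T=3,p=0
L=6*4+3=27  i=1*2+0=2

27,2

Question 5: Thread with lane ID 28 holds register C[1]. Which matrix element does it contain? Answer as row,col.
28: gid=7,tid=0
[1] (7+0,0*2+1) = (7,1)

7,1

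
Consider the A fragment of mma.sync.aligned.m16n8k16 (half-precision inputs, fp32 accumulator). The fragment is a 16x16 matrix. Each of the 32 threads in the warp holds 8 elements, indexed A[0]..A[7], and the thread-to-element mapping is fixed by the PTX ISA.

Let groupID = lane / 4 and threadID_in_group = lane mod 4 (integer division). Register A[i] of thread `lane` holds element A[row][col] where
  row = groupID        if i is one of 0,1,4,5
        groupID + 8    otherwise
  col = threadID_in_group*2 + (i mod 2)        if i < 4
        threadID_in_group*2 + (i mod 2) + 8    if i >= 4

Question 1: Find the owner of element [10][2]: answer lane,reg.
r:10=>grp=2,rB=1  c:2=>cB=0,tig=1,lo=0
L=2*4+1=9  i=0*4+1*2+0=2

9,2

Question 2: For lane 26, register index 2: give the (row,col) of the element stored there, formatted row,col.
14,4

26: gid=6,tid=2
[2] (6+8,2*2+0+0) = (14,4)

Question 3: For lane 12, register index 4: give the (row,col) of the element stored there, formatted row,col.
lane 12⇒12/4=3, 12 mod 4=0
i=4  r:3+0⇒3  c:2·0+0+8⇒8

3,8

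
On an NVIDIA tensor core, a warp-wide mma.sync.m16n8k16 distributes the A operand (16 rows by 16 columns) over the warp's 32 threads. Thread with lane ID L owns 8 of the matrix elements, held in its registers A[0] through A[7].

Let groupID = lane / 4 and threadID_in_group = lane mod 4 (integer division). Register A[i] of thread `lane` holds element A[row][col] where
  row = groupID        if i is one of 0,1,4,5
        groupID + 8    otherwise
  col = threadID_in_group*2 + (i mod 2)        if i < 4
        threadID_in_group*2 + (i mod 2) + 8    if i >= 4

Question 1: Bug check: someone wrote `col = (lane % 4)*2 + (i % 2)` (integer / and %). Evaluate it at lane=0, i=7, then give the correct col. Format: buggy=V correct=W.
`(lane % 4)*2 + (i % 2)`[0,7]→1
L=0→G=0>>2=0, T=0&3=0
[7]→row 0+8=8  col 0·2+1+8=9
col: 1 vs 9

buggy=1 correct=9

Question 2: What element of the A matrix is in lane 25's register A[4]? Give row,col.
25: grp=6,tig=1
[4] (6+0,1*2+0+8) = (6,10)

6,10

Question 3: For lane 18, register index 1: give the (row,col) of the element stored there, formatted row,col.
4,5

18: G=4,T=2
[1] (4+0,2*2+1+0) = (4,5)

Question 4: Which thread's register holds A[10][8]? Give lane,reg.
r=10⇒gr=2,Rb=1  c=8⇒Cb=1,th=0,odd=0
L=2*4+0=8  i=1*4+1*2+0=6

8,6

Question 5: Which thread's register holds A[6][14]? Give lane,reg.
r: 6->gid=6,r8=0  c: 14->c8=1,tid=3,i&1=0
L=6*4+3=27  i=1*4+0*2+0=4

27,4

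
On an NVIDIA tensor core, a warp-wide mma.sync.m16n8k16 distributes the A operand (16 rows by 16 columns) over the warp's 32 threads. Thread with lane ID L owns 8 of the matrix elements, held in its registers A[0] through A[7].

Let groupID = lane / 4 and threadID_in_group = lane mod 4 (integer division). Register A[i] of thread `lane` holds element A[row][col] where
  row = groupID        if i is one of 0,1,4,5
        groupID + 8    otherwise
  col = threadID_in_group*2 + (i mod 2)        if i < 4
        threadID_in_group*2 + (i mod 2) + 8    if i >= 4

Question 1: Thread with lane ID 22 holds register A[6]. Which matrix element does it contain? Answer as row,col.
13,12

lane 22: gr=5 (22/4), th=2 (22%4)
i=6: r=5+8=13, c=2*2+0+8=12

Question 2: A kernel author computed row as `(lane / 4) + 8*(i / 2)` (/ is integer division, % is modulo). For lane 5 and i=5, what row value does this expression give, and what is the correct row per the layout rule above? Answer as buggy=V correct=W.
`(lane / 4) + 8*(i / 2)`[5,5]->17
lane 5: g=1 (5/4), t=1 (5%4)
i=5: r=1+0=1, c=1*2+1+8=11
row: 17 vs 1

buggy=17 correct=1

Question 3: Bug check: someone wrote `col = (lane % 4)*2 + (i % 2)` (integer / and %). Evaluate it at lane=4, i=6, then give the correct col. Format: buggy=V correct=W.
`(lane % 4)*2 + (i % 2)`[4,6]→0
lane 4→4/4=1, 4 mod 4=0
i=6  r:1+8→9  c:2·0+0+8→8
col: 0 vs 8

buggy=0 correct=8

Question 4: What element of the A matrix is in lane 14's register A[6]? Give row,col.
11,12

lane 14: gid=3 (14/4), tid=2 (14%4)
i=6: r=3+8=11, c=2*2+0+8=12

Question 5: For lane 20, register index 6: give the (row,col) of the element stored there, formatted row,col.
lane 20: gr=5 (20/4), th=0 (20%4)
i=6: r=5+8=13, c=0*2+0+8=8

13,8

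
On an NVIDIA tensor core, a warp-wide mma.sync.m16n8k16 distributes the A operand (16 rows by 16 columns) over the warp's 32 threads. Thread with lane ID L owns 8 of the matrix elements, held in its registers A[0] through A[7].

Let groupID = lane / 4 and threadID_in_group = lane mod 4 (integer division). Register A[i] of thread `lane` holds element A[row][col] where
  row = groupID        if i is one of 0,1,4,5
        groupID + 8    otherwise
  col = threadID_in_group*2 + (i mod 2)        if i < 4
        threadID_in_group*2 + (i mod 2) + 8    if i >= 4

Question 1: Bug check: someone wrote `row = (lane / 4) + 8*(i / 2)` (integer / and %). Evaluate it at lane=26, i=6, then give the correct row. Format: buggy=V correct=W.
buggy=30 correct=14

`(lane / 4) + 8*(i / 2)`[26,6]→30
L=26→G=26>>2=6, T=26&3=2
[6]→row 6+8=14  col 2·2+0+8=12
row: 30 vs 14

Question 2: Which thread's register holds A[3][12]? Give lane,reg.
14,4

r=3⇒gr=3,Rb=0  c=12⇒Cb=1,th=2,odd=0
L=3*4+2=14  i=1*4+0*2+0=4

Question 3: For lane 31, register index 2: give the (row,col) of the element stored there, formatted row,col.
lane 31: grp=7 (31/4), tig=3 (31%4)
i=2: r=7+8=15, c=3*2+0+0=6

15,6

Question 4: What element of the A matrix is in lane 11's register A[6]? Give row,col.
11: grp=2,tig=3
[6] (2+8,3*2+0+8) = (10,14)

10,14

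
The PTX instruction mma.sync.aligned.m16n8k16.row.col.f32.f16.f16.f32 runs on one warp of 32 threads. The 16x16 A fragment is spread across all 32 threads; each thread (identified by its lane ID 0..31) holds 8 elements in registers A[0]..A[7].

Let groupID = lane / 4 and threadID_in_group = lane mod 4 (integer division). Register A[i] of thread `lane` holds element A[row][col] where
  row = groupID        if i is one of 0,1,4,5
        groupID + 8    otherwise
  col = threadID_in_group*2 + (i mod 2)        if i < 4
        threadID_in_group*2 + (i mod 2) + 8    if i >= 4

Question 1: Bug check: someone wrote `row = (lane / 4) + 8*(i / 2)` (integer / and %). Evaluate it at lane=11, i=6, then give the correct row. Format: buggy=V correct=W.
buggy=26 correct=10

`(lane / 4) + 8*(i / 2)`[11,6]->26
11: gid=2,tid=3
[6] (2+8,3*2+0+8) = (10,14)
row: 26 vs 10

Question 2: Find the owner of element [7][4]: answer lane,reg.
30,0

r=7⇒gr=7,Rb=0  c=4⇒Cb=0,th=2,odd=0
L=7*4+2=30  i=0*4+0*2+0=0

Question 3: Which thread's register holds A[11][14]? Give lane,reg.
15,6

r=11->g=3,rb=1  c=14->cb=1,t=3,b0=0
L=3*4+3=15  i=1*4+1*2+0=6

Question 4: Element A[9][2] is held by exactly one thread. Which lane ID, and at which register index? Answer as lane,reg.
5,2

r: 9->gid=1,r8=1  c: 2->c8=0,tid=1,i&1=0
L=1*4+1=5  i=0*4+1*2+0=2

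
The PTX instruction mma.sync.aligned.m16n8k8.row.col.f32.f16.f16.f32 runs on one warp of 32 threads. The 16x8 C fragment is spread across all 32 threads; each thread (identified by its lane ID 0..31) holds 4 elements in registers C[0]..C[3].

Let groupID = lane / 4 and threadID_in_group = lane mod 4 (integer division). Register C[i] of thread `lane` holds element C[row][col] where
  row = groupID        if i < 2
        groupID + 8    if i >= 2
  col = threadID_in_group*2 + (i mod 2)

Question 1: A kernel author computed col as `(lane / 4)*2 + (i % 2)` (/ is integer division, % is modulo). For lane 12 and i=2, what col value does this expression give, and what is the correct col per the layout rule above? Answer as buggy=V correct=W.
`(lane / 4)*2 + (i % 2)`[12,2]->6
lane 12->12/4=3, 12 mod 4=0
i=2  r:3+8->11  c:2·0+0->0
col: 6 vs 0

buggy=6 correct=0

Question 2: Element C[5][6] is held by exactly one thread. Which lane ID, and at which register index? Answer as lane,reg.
23,0

r=5⇒gr=5,Rb=0  c=6⇒th=3,odd=0
L=5*4+3=23  i=0*2+0=0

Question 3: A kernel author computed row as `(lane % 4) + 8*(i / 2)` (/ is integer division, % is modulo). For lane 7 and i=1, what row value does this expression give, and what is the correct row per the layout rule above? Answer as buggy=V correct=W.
`(lane % 4) + 8*(i / 2)`[7,1]=>3
lane 7: grp=1 (7/4), tig=3 (7%4)
i=1: r=1+0=1, c=3*2+1=7
row: 3 vs 1

buggy=3 correct=1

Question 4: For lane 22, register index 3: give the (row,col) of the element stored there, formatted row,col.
22: grp=5,tig=2
[3] (5+8,2*2+1) = (13,5)

13,5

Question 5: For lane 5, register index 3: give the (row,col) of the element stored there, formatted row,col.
lane 5->5/4=1, 5 mod 4=1
i=3  r:1+8->9  c:2·1+1->3

9,3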